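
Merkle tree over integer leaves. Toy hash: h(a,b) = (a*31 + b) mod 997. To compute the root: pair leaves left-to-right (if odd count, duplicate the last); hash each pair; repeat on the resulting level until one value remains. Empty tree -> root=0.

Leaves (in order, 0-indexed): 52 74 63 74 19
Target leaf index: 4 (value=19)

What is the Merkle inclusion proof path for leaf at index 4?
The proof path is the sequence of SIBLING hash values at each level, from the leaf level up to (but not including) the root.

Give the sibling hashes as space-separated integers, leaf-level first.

L0 (leaves): [52, 74, 63, 74, 19], target index=4
L1: h(52,74)=(52*31+74)%997=689 [pair 0] h(63,74)=(63*31+74)%997=33 [pair 1] h(19,19)=(19*31+19)%997=608 [pair 2] -> [689, 33, 608]
  Sibling for proof at L0: 19
L2: h(689,33)=(689*31+33)%997=455 [pair 0] h(608,608)=(608*31+608)%997=513 [pair 1] -> [455, 513]
  Sibling for proof at L1: 608
L3: h(455,513)=(455*31+513)%997=660 [pair 0] -> [660]
  Sibling for proof at L2: 455
Root: 660
Proof path (sibling hashes from leaf to root): [19, 608, 455]

Answer: 19 608 455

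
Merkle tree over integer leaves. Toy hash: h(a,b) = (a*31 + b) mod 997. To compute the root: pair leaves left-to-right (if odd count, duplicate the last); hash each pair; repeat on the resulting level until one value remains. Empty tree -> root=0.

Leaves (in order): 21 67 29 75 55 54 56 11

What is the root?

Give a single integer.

Answer: 802

Derivation:
L0: [21, 67, 29, 75, 55, 54, 56, 11]
L1: h(21,67)=(21*31+67)%997=718 h(29,75)=(29*31+75)%997=974 h(55,54)=(55*31+54)%997=762 h(56,11)=(56*31+11)%997=750 -> [718, 974, 762, 750]
L2: h(718,974)=(718*31+974)%997=301 h(762,750)=(762*31+750)%997=444 -> [301, 444]
L3: h(301,444)=(301*31+444)%997=802 -> [802]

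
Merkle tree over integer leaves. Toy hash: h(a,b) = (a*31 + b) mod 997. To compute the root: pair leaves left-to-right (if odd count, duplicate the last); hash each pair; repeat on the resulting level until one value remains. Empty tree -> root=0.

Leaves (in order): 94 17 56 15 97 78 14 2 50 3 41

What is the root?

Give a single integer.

Answer: 419

Derivation:
L0: [94, 17, 56, 15, 97, 78, 14, 2, 50, 3, 41]
L1: h(94,17)=(94*31+17)%997=937 h(56,15)=(56*31+15)%997=754 h(97,78)=(97*31+78)%997=94 h(14,2)=(14*31+2)%997=436 h(50,3)=(50*31+3)%997=556 h(41,41)=(41*31+41)%997=315 -> [937, 754, 94, 436, 556, 315]
L2: h(937,754)=(937*31+754)%997=888 h(94,436)=(94*31+436)%997=359 h(556,315)=(556*31+315)%997=602 -> [888, 359, 602]
L3: h(888,359)=(888*31+359)%997=968 h(602,602)=(602*31+602)%997=321 -> [968, 321]
L4: h(968,321)=(968*31+321)%997=419 -> [419]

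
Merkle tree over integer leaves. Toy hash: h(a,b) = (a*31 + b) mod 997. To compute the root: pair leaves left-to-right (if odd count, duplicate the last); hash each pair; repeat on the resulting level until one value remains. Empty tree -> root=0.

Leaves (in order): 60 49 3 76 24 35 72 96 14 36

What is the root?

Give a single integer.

Answer: 28

Derivation:
L0: [60, 49, 3, 76, 24, 35, 72, 96, 14, 36]
L1: h(60,49)=(60*31+49)%997=912 h(3,76)=(3*31+76)%997=169 h(24,35)=(24*31+35)%997=779 h(72,96)=(72*31+96)%997=334 h(14,36)=(14*31+36)%997=470 -> [912, 169, 779, 334, 470]
L2: h(912,169)=(912*31+169)%997=525 h(779,334)=(779*31+334)%997=555 h(470,470)=(470*31+470)%997=85 -> [525, 555, 85]
L3: h(525,555)=(525*31+555)%997=878 h(85,85)=(85*31+85)%997=726 -> [878, 726]
L4: h(878,726)=(878*31+726)%997=28 -> [28]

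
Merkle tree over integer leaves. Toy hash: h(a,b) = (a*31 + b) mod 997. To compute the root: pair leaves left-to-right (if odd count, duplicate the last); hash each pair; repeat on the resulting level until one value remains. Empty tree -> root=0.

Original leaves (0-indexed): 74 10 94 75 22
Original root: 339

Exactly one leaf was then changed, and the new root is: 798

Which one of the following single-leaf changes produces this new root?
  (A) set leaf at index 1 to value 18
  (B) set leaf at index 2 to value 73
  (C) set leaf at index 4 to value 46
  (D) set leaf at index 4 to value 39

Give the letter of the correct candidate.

Original leaves: [74, 10, 94, 75, 22]
Target new root: 798
Try each candidate change and compute the resulting root:
Candidate A: set leaf[1] = 18 -> leaves = [74, 18, 94, 75, 22]
  L0: [74, 18, 94, 75, 22]
  L1: h(74,18)=(74*31+18)%997=318 h(94,75)=(94*31+75)%997=995 h(22,22)=(22*31+22)%997=704 -> [318, 995, 704]
  L2: h(318,995)=(318*31+995)%997=883 h(704,704)=(704*31+704)%997=594 -> [883, 594]
  L3: h(883,594)=(883*31+594)%997=51 -> [51]
  root = 51 != target 798
Candidate B: set leaf[2] = 73 -> leaves = [74, 10, 73, 75, 22]
  L0: [74, 10, 73, 75, 22]
  L1: h(74,10)=(74*31+10)%997=310 h(73,75)=(73*31+75)%997=344 h(22,22)=(22*31+22)%997=704 -> [310, 344, 704]
  L2: h(310,344)=(310*31+344)%997=981 h(704,704)=(704*31+704)%997=594 -> [981, 594]
  L3: h(981,594)=(981*31+594)%997=98 -> [98]
  root = 98 != target 798
Candidate C: set leaf[4] = 46 -> leaves = [74, 10, 94, 75, 46]
  L0: [74, 10, 94, 75, 46]
  L1: h(74,10)=(74*31+10)%997=310 h(94,75)=(94*31+75)%997=995 h(46,46)=(46*31+46)%997=475 -> [310, 995, 475]
  L2: h(310,995)=(310*31+995)%997=635 h(475,475)=(475*31+475)%997=245 -> [635, 245]
  L3: h(635,245)=(635*31+245)%997=987 -> [987]
  root = 987 != target 798
Candidate D: set leaf[4] = 39 -> leaves = [74, 10, 94, 75, 39]
  L0: [74, 10, 94, 75, 39]
  L1: h(74,10)=(74*31+10)%997=310 h(94,75)=(94*31+75)%997=995 h(39,39)=(39*31+39)%997=251 -> [310, 995, 251]
  L2: h(310,995)=(310*31+995)%997=635 h(251,251)=(251*31+251)%997=56 -> [635, 56]
  L3: h(635,56)=(635*31+56)%997=798 -> [798]
  root = 798 == target 798  ** MATCH **
Candidate D produces the target root.

Answer: D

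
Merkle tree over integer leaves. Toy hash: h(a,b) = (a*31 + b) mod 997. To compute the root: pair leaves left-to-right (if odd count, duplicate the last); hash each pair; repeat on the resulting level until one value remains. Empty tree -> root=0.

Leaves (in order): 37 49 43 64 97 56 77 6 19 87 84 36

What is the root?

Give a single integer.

Answer: 952

Derivation:
L0: [37, 49, 43, 64, 97, 56, 77, 6, 19, 87, 84, 36]
L1: h(37,49)=(37*31+49)%997=199 h(43,64)=(43*31+64)%997=400 h(97,56)=(97*31+56)%997=72 h(77,6)=(77*31+6)%997=399 h(19,87)=(19*31+87)%997=676 h(84,36)=(84*31+36)%997=646 -> [199, 400, 72, 399, 676, 646]
L2: h(199,400)=(199*31+400)%997=587 h(72,399)=(72*31+399)%997=637 h(676,646)=(676*31+646)%997=665 -> [587, 637, 665]
L3: h(587,637)=(587*31+637)%997=888 h(665,665)=(665*31+665)%997=343 -> [888, 343]
L4: h(888,343)=(888*31+343)%997=952 -> [952]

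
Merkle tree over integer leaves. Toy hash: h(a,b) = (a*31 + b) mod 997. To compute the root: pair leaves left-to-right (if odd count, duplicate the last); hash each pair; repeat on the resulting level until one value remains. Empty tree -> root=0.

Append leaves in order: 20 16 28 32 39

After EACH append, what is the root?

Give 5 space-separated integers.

After append 20 (leaves=[20]):
  L0: [20]
  root=20
After append 16 (leaves=[20, 16]):
  L0: [20, 16]
  L1: h(20,16)=(20*31+16)%997=636 -> [636]
  root=636
After append 28 (leaves=[20, 16, 28]):
  L0: [20, 16, 28]
  L1: h(20,16)=(20*31+16)%997=636 h(28,28)=(28*31+28)%997=896 -> [636, 896]
  L2: h(636,896)=(636*31+896)%997=672 -> [672]
  root=672
After append 32 (leaves=[20, 16, 28, 32]):
  L0: [20, 16, 28, 32]
  L1: h(20,16)=(20*31+16)%997=636 h(28,32)=(28*31+32)%997=900 -> [636, 900]
  L2: h(636,900)=(636*31+900)%997=676 -> [676]
  root=676
After append 39 (leaves=[20, 16, 28, 32, 39]):
  L0: [20, 16, 28, 32, 39]
  L1: h(20,16)=(20*31+16)%997=636 h(28,32)=(28*31+32)%997=900 h(39,39)=(39*31+39)%997=251 -> [636, 900, 251]
  L2: h(636,900)=(636*31+900)%997=676 h(251,251)=(251*31+251)%997=56 -> [676, 56]
  L3: h(676,56)=(676*31+56)%997=75 -> [75]
  root=75

Answer: 20 636 672 676 75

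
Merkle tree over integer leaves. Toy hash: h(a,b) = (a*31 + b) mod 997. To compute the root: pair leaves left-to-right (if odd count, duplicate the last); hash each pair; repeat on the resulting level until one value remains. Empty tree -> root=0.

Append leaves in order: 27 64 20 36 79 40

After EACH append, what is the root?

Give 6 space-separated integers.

After append 27 (leaves=[27]):
  L0: [27]
  root=27
After append 64 (leaves=[27, 64]):
  L0: [27, 64]
  L1: h(27,64)=(27*31+64)%997=901 -> [901]
  root=901
After append 20 (leaves=[27, 64, 20]):
  L0: [27, 64, 20]
  L1: h(27,64)=(27*31+64)%997=901 h(20,20)=(20*31+20)%997=640 -> [901, 640]
  L2: h(901,640)=(901*31+640)%997=655 -> [655]
  root=655
After append 36 (leaves=[27, 64, 20, 36]):
  L0: [27, 64, 20, 36]
  L1: h(27,64)=(27*31+64)%997=901 h(20,36)=(20*31+36)%997=656 -> [901, 656]
  L2: h(901,656)=(901*31+656)%997=671 -> [671]
  root=671
After append 79 (leaves=[27, 64, 20, 36, 79]):
  L0: [27, 64, 20, 36, 79]
  L1: h(27,64)=(27*31+64)%997=901 h(20,36)=(20*31+36)%997=656 h(79,79)=(79*31+79)%997=534 -> [901, 656, 534]
  L2: h(901,656)=(901*31+656)%997=671 h(534,534)=(534*31+534)%997=139 -> [671, 139]
  L3: h(671,139)=(671*31+139)%997=3 -> [3]
  root=3
After append 40 (leaves=[27, 64, 20, 36, 79, 40]):
  L0: [27, 64, 20, 36, 79, 40]
  L1: h(27,64)=(27*31+64)%997=901 h(20,36)=(20*31+36)%997=656 h(79,40)=(79*31+40)%997=495 -> [901, 656, 495]
  L2: h(901,656)=(901*31+656)%997=671 h(495,495)=(495*31+495)%997=885 -> [671, 885]
  L3: h(671,885)=(671*31+885)%997=749 -> [749]
  root=749

Answer: 27 901 655 671 3 749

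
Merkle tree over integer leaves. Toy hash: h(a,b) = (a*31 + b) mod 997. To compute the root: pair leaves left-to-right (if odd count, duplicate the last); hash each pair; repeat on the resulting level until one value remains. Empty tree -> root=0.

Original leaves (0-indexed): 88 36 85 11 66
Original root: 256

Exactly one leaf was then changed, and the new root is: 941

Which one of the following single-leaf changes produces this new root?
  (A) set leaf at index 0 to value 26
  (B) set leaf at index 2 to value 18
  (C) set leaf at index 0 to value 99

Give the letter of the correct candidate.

Original leaves: [88, 36, 85, 11, 66]
Target new root: 941
Try each candidate change and compute the resulting root:
Candidate A: set leaf[0] = 26 -> leaves = [26, 36, 85, 11, 66]
  L0: [26, 36, 85, 11, 66]
  L1: h(26,36)=(26*31+36)%997=842 h(85,11)=(85*31+11)%997=652 h(66,66)=(66*31+66)%997=118 -> [842, 652, 118]
  L2: h(842,652)=(842*31+652)%997=832 h(118,118)=(118*31+118)%997=785 -> [832, 785]
  L3: h(832,785)=(832*31+785)%997=655 -> [655]
  root = 655 != target 941
Candidate B: set leaf[2] = 18 -> leaves = [88, 36, 18, 11, 66]
  L0: [88, 36, 18, 11, 66]
  L1: h(88,36)=(88*31+36)%997=770 h(18,11)=(18*31+11)%997=569 h(66,66)=(66*31+66)%997=118 -> [770, 569, 118]
  L2: h(770,569)=(770*31+569)%997=511 h(118,118)=(118*31+118)%997=785 -> [511, 785]
  L3: h(511,785)=(511*31+785)%997=674 -> [674]
  root = 674 != target 941
Candidate C: set leaf[0] = 99 -> leaves = [99, 36, 85, 11, 66]
  L0: [99, 36, 85, 11, 66]
  L1: h(99,36)=(99*31+36)%997=114 h(85,11)=(85*31+11)%997=652 h(66,66)=(66*31+66)%997=118 -> [114, 652, 118]
  L2: h(114,652)=(114*31+652)%997=198 h(118,118)=(118*31+118)%997=785 -> [198, 785]
  L3: h(198,785)=(198*31+785)%997=941 -> [941]
  root = 941 == target 941  ** MATCH **
Candidate C produces the target root.

Answer: C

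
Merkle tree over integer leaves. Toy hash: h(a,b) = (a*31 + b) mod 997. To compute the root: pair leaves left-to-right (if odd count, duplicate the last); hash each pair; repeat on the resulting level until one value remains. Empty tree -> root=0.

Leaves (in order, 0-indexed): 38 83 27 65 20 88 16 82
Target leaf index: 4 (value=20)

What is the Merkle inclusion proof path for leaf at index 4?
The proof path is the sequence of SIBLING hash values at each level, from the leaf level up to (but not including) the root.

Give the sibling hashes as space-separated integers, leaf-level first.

L0 (leaves): [38, 83, 27, 65, 20, 88, 16, 82], target index=4
L1: h(38,83)=(38*31+83)%997=264 [pair 0] h(27,65)=(27*31+65)%997=902 [pair 1] h(20,88)=(20*31+88)%997=708 [pair 2] h(16,82)=(16*31+82)%997=578 [pair 3] -> [264, 902, 708, 578]
  Sibling for proof at L0: 88
L2: h(264,902)=(264*31+902)%997=113 [pair 0] h(708,578)=(708*31+578)%997=592 [pair 1] -> [113, 592]
  Sibling for proof at L1: 578
L3: h(113,592)=(113*31+592)%997=107 [pair 0] -> [107]
  Sibling for proof at L2: 113
Root: 107
Proof path (sibling hashes from leaf to root): [88, 578, 113]

Answer: 88 578 113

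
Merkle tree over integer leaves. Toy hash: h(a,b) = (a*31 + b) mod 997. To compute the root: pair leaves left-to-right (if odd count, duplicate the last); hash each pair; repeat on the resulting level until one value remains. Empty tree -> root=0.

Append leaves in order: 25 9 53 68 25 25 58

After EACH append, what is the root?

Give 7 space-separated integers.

After append 25 (leaves=[25]):
  L0: [25]
  root=25
After append 9 (leaves=[25, 9]):
  L0: [25, 9]
  L1: h(25,9)=(25*31+9)%997=784 -> [784]
  root=784
After append 53 (leaves=[25, 9, 53]):
  L0: [25, 9, 53]
  L1: h(25,9)=(25*31+9)%997=784 h(53,53)=(53*31+53)%997=699 -> [784, 699]
  L2: h(784,699)=(784*31+699)%997=78 -> [78]
  root=78
After append 68 (leaves=[25, 9, 53, 68]):
  L0: [25, 9, 53, 68]
  L1: h(25,9)=(25*31+9)%997=784 h(53,68)=(53*31+68)%997=714 -> [784, 714]
  L2: h(784,714)=(784*31+714)%997=93 -> [93]
  root=93
After append 25 (leaves=[25, 9, 53, 68, 25]):
  L0: [25, 9, 53, 68, 25]
  L1: h(25,9)=(25*31+9)%997=784 h(53,68)=(53*31+68)%997=714 h(25,25)=(25*31+25)%997=800 -> [784, 714, 800]
  L2: h(784,714)=(784*31+714)%997=93 h(800,800)=(800*31+800)%997=675 -> [93, 675]
  L3: h(93,675)=(93*31+675)%997=567 -> [567]
  root=567
After append 25 (leaves=[25, 9, 53, 68, 25, 25]):
  L0: [25, 9, 53, 68, 25, 25]
  L1: h(25,9)=(25*31+9)%997=784 h(53,68)=(53*31+68)%997=714 h(25,25)=(25*31+25)%997=800 -> [784, 714, 800]
  L2: h(784,714)=(784*31+714)%997=93 h(800,800)=(800*31+800)%997=675 -> [93, 675]
  L3: h(93,675)=(93*31+675)%997=567 -> [567]
  root=567
After append 58 (leaves=[25, 9, 53, 68, 25, 25, 58]):
  L0: [25, 9, 53, 68, 25, 25, 58]
  L1: h(25,9)=(25*31+9)%997=784 h(53,68)=(53*31+68)%997=714 h(25,25)=(25*31+25)%997=800 h(58,58)=(58*31+58)%997=859 -> [784, 714, 800, 859]
  L2: h(784,714)=(784*31+714)%997=93 h(800,859)=(800*31+859)%997=734 -> [93, 734]
  L3: h(93,734)=(93*31+734)%997=626 -> [626]
  root=626

Answer: 25 784 78 93 567 567 626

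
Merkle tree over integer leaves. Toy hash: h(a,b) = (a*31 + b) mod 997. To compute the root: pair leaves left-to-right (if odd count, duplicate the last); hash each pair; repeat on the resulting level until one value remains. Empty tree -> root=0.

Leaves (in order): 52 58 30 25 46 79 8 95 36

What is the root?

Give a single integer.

Answer: 706

Derivation:
L0: [52, 58, 30, 25, 46, 79, 8, 95, 36]
L1: h(52,58)=(52*31+58)%997=673 h(30,25)=(30*31+25)%997=955 h(46,79)=(46*31+79)%997=508 h(8,95)=(8*31+95)%997=343 h(36,36)=(36*31+36)%997=155 -> [673, 955, 508, 343, 155]
L2: h(673,955)=(673*31+955)%997=881 h(508,343)=(508*31+343)%997=139 h(155,155)=(155*31+155)%997=972 -> [881, 139, 972]
L3: h(881,139)=(881*31+139)%997=531 h(972,972)=(972*31+972)%997=197 -> [531, 197]
L4: h(531,197)=(531*31+197)%997=706 -> [706]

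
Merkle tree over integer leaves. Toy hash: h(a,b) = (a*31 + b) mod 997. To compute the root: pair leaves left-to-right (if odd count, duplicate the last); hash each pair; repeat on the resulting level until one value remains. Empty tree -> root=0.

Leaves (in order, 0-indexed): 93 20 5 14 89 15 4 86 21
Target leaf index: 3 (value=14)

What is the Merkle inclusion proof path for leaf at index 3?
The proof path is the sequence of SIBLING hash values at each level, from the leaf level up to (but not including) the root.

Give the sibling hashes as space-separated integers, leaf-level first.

Answer: 5 909 462 198

Derivation:
L0 (leaves): [93, 20, 5, 14, 89, 15, 4, 86, 21], target index=3
L1: h(93,20)=(93*31+20)%997=909 [pair 0] h(5,14)=(5*31+14)%997=169 [pair 1] h(89,15)=(89*31+15)%997=780 [pair 2] h(4,86)=(4*31+86)%997=210 [pair 3] h(21,21)=(21*31+21)%997=672 [pair 4] -> [909, 169, 780, 210, 672]
  Sibling for proof at L0: 5
L2: h(909,169)=(909*31+169)%997=432 [pair 0] h(780,210)=(780*31+210)%997=462 [pair 1] h(672,672)=(672*31+672)%997=567 [pair 2] -> [432, 462, 567]
  Sibling for proof at L1: 909
L3: h(432,462)=(432*31+462)%997=893 [pair 0] h(567,567)=(567*31+567)%997=198 [pair 1] -> [893, 198]
  Sibling for proof at L2: 462
L4: h(893,198)=(893*31+198)%997=962 [pair 0] -> [962]
  Sibling for proof at L3: 198
Root: 962
Proof path (sibling hashes from leaf to root): [5, 909, 462, 198]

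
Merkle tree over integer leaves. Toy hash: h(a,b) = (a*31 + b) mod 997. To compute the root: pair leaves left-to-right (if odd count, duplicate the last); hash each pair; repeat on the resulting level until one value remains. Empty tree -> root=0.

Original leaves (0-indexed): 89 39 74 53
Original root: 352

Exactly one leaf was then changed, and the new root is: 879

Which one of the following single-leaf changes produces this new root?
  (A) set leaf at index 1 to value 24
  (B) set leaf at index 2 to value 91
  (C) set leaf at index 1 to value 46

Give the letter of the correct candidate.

Original leaves: [89, 39, 74, 53]
Target new root: 879
Try each candidate change and compute the resulting root:
Candidate A: set leaf[1] = 24 -> leaves = [89, 24, 74, 53]
  L0: [89, 24, 74, 53]
  L1: h(89,24)=(89*31+24)%997=789 h(74,53)=(74*31+53)%997=353 -> [789, 353]
  L2: h(789,353)=(789*31+353)%997=884 -> [884]
  root = 884 != target 879
Candidate B: set leaf[2] = 91 -> leaves = [89, 39, 91, 53]
  L0: [89, 39, 91, 53]
  L1: h(89,39)=(89*31+39)%997=804 h(91,53)=(91*31+53)%997=880 -> [804, 880]
  L2: h(804,880)=(804*31+880)%997=879 -> [879]
  root = 879 == target 879  ** MATCH **
Candidate C: set leaf[1] = 46 -> leaves = [89, 46, 74, 53]
  L0: [89, 46, 74, 53]
  L1: h(89,46)=(89*31+46)%997=811 h(74,53)=(74*31+53)%997=353 -> [811, 353]
  L2: h(811,353)=(811*31+353)%997=569 -> [569]
  root = 569 != target 879
Candidate B produces the target root.

Answer: B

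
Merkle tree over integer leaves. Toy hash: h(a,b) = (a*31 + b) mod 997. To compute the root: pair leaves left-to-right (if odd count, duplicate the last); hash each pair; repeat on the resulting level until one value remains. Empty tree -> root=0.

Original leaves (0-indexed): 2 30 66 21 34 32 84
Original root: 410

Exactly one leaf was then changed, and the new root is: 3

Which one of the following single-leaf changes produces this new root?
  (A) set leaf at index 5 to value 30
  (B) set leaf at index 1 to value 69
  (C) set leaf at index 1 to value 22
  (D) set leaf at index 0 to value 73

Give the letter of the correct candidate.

Answer: B

Derivation:
Original leaves: [2, 30, 66, 21, 34, 32, 84]
Target new root: 3
Try each candidate change and compute the resulting root:
Candidate A: set leaf[5] = 30 -> leaves = [2, 30, 66, 21, 34, 30, 84]
  L0: [2, 30, 66, 21, 34, 30, 84]
  L1: h(2,30)=(2*31+30)%997=92 h(66,21)=(66*31+21)%997=73 h(34,30)=(34*31+30)%997=87 h(84,84)=(84*31+84)%997=694 -> [92, 73, 87, 694]
  L2: h(92,73)=(92*31+73)%997=931 h(87,694)=(87*31+694)%997=400 -> [931, 400]
  L3: h(931,400)=(931*31+400)%997=348 -> [348]
  root = 348 != target 3
Candidate B: set leaf[1] = 69 -> leaves = [2, 69, 66, 21, 34, 32, 84]
  L0: [2, 69, 66, 21, 34, 32, 84]
  L1: h(2,69)=(2*31+69)%997=131 h(66,21)=(66*31+21)%997=73 h(34,32)=(34*31+32)%997=89 h(84,84)=(84*31+84)%997=694 -> [131, 73, 89, 694]
  L2: h(131,73)=(131*31+73)%997=146 h(89,694)=(89*31+694)%997=462 -> [146, 462]
  L3: h(146,462)=(146*31+462)%997=3 -> [3]
  root = 3 == target 3  ** MATCH **
Candidate C: set leaf[1] = 22 -> leaves = [2, 22, 66, 21, 34, 32, 84]
  L0: [2, 22, 66, 21, 34, 32, 84]
  L1: h(2,22)=(2*31+22)%997=84 h(66,21)=(66*31+21)%997=73 h(34,32)=(34*31+32)%997=89 h(84,84)=(84*31+84)%997=694 -> [84, 73, 89, 694]
  L2: h(84,73)=(84*31+73)%997=683 h(89,694)=(89*31+694)%997=462 -> [683, 462]
  L3: h(683,462)=(683*31+462)%997=698 -> [698]
  root = 698 != target 3
Candidate D: set leaf[0] = 73 -> leaves = [73, 30, 66, 21, 34, 32, 84]
  L0: [73, 30, 66, 21, 34, 32, 84]
  L1: h(73,30)=(73*31+30)%997=299 h(66,21)=(66*31+21)%997=73 h(34,32)=(34*31+32)%997=89 h(84,84)=(84*31+84)%997=694 -> [299, 73, 89, 694]
  L2: h(299,73)=(299*31+73)%997=369 h(89,694)=(89*31+694)%997=462 -> [369, 462]
  L3: h(369,462)=(369*31+462)%997=934 -> [934]
  root = 934 != target 3
Candidate B produces the target root.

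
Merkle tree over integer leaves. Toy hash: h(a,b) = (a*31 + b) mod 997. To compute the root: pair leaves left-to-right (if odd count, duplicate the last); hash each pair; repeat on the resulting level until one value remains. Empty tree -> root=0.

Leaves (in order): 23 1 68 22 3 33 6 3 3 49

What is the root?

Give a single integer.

Answer: 40

Derivation:
L0: [23, 1, 68, 22, 3, 33, 6, 3, 3, 49]
L1: h(23,1)=(23*31+1)%997=714 h(68,22)=(68*31+22)%997=136 h(3,33)=(3*31+33)%997=126 h(6,3)=(6*31+3)%997=189 h(3,49)=(3*31+49)%997=142 -> [714, 136, 126, 189, 142]
L2: h(714,136)=(714*31+136)%997=336 h(126,189)=(126*31+189)%997=107 h(142,142)=(142*31+142)%997=556 -> [336, 107, 556]
L3: h(336,107)=(336*31+107)%997=553 h(556,556)=(556*31+556)%997=843 -> [553, 843]
L4: h(553,843)=(553*31+843)%997=40 -> [40]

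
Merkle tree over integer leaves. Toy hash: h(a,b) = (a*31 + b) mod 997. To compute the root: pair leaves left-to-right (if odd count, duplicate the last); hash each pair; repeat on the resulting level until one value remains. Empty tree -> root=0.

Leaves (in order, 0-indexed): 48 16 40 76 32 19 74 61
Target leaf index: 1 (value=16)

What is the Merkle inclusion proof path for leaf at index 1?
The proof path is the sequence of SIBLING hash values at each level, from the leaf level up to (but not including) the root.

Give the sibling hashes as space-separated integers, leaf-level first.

L0 (leaves): [48, 16, 40, 76, 32, 19, 74, 61], target index=1
L1: h(48,16)=(48*31+16)%997=507 [pair 0] h(40,76)=(40*31+76)%997=319 [pair 1] h(32,19)=(32*31+19)%997=14 [pair 2] h(74,61)=(74*31+61)%997=361 [pair 3] -> [507, 319, 14, 361]
  Sibling for proof at L0: 48
L2: h(507,319)=(507*31+319)%997=84 [pair 0] h(14,361)=(14*31+361)%997=795 [pair 1] -> [84, 795]
  Sibling for proof at L1: 319
L3: h(84,795)=(84*31+795)%997=408 [pair 0] -> [408]
  Sibling for proof at L2: 795
Root: 408
Proof path (sibling hashes from leaf to root): [48, 319, 795]

Answer: 48 319 795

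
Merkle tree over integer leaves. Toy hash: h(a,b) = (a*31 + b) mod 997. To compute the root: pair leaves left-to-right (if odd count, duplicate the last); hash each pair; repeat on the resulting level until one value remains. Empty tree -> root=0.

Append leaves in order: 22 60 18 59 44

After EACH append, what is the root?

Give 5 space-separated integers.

After append 22 (leaves=[22]):
  L0: [22]
  root=22
After append 60 (leaves=[22, 60]):
  L0: [22, 60]
  L1: h(22,60)=(22*31+60)%997=742 -> [742]
  root=742
After append 18 (leaves=[22, 60, 18]):
  L0: [22, 60, 18]
  L1: h(22,60)=(22*31+60)%997=742 h(18,18)=(18*31+18)%997=576 -> [742, 576]
  L2: h(742,576)=(742*31+576)%997=647 -> [647]
  root=647
After append 59 (leaves=[22, 60, 18, 59]):
  L0: [22, 60, 18, 59]
  L1: h(22,60)=(22*31+60)%997=742 h(18,59)=(18*31+59)%997=617 -> [742, 617]
  L2: h(742,617)=(742*31+617)%997=688 -> [688]
  root=688
After append 44 (leaves=[22, 60, 18, 59, 44]):
  L0: [22, 60, 18, 59, 44]
  L1: h(22,60)=(22*31+60)%997=742 h(18,59)=(18*31+59)%997=617 h(44,44)=(44*31+44)%997=411 -> [742, 617, 411]
  L2: h(742,617)=(742*31+617)%997=688 h(411,411)=(411*31+411)%997=191 -> [688, 191]
  L3: h(688,191)=(688*31+191)%997=582 -> [582]
  root=582

Answer: 22 742 647 688 582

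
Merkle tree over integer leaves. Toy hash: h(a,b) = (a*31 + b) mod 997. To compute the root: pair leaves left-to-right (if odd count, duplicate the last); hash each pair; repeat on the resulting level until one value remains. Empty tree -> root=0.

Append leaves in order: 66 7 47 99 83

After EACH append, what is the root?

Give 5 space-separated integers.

After append 66 (leaves=[66]):
  L0: [66]
  root=66
After append 7 (leaves=[66, 7]):
  L0: [66, 7]
  L1: h(66,7)=(66*31+7)%997=59 -> [59]
  root=59
After append 47 (leaves=[66, 7, 47]):
  L0: [66, 7, 47]
  L1: h(66,7)=(66*31+7)%997=59 h(47,47)=(47*31+47)%997=507 -> [59, 507]
  L2: h(59,507)=(59*31+507)%997=342 -> [342]
  root=342
After append 99 (leaves=[66, 7, 47, 99]):
  L0: [66, 7, 47, 99]
  L1: h(66,7)=(66*31+7)%997=59 h(47,99)=(47*31+99)%997=559 -> [59, 559]
  L2: h(59,559)=(59*31+559)%997=394 -> [394]
  root=394
After append 83 (leaves=[66, 7, 47, 99, 83]):
  L0: [66, 7, 47, 99, 83]
  L1: h(66,7)=(66*31+7)%997=59 h(47,99)=(47*31+99)%997=559 h(83,83)=(83*31+83)%997=662 -> [59, 559, 662]
  L2: h(59,559)=(59*31+559)%997=394 h(662,662)=(662*31+662)%997=247 -> [394, 247]
  L3: h(394,247)=(394*31+247)%997=497 -> [497]
  root=497

Answer: 66 59 342 394 497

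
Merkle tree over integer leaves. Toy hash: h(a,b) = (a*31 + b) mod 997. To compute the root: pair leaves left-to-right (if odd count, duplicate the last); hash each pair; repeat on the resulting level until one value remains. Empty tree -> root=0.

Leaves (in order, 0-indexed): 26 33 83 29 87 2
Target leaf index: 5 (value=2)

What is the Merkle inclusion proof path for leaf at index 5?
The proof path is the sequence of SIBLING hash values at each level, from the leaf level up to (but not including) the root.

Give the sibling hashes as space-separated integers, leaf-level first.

Answer: 87 705 695

Derivation:
L0 (leaves): [26, 33, 83, 29, 87, 2], target index=5
L1: h(26,33)=(26*31+33)%997=839 [pair 0] h(83,29)=(83*31+29)%997=608 [pair 1] h(87,2)=(87*31+2)%997=705 [pair 2] -> [839, 608, 705]
  Sibling for proof at L0: 87
L2: h(839,608)=(839*31+608)%997=695 [pair 0] h(705,705)=(705*31+705)%997=626 [pair 1] -> [695, 626]
  Sibling for proof at L1: 705
L3: h(695,626)=(695*31+626)%997=237 [pair 0] -> [237]
  Sibling for proof at L2: 695
Root: 237
Proof path (sibling hashes from leaf to root): [87, 705, 695]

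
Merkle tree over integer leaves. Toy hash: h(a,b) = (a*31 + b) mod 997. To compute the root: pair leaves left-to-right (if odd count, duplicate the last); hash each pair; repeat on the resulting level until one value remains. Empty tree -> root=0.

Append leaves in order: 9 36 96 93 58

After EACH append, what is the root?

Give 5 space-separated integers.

After append 9 (leaves=[9]):
  L0: [9]
  root=9
After append 36 (leaves=[9, 36]):
  L0: [9, 36]
  L1: h(9,36)=(9*31+36)%997=315 -> [315]
  root=315
After append 96 (leaves=[9, 36, 96]):
  L0: [9, 36, 96]
  L1: h(9,36)=(9*31+36)%997=315 h(96,96)=(96*31+96)%997=81 -> [315, 81]
  L2: h(315,81)=(315*31+81)%997=873 -> [873]
  root=873
After append 93 (leaves=[9, 36, 96, 93]):
  L0: [9, 36, 96, 93]
  L1: h(9,36)=(9*31+36)%997=315 h(96,93)=(96*31+93)%997=78 -> [315, 78]
  L2: h(315,78)=(315*31+78)%997=870 -> [870]
  root=870
After append 58 (leaves=[9, 36, 96, 93, 58]):
  L0: [9, 36, 96, 93, 58]
  L1: h(9,36)=(9*31+36)%997=315 h(96,93)=(96*31+93)%997=78 h(58,58)=(58*31+58)%997=859 -> [315, 78, 859]
  L2: h(315,78)=(315*31+78)%997=870 h(859,859)=(859*31+859)%997=569 -> [870, 569]
  L3: h(870,569)=(870*31+569)%997=620 -> [620]
  root=620

Answer: 9 315 873 870 620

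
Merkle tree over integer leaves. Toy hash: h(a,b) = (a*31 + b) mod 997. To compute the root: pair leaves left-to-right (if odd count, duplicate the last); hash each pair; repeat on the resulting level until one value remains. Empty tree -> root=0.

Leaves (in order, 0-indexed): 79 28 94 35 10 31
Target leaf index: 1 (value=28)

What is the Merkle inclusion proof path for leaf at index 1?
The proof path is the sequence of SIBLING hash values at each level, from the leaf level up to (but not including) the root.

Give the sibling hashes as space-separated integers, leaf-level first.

Answer: 79 955 942

Derivation:
L0 (leaves): [79, 28, 94, 35, 10, 31], target index=1
L1: h(79,28)=(79*31+28)%997=483 [pair 0] h(94,35)=(94*31+35)%997=955 [pair 1] h(10,31)=(10*31+31)%997=341 [pair 2] -> [483, 955, 341]
  Sibling for proof at L0: 79
L2: h(483,955)=(483*31+955)%997=973 [pair 0] h(341,341)=(341*31+341)%997=942 [pair 1] -> [973, 942]
  Sibling for proof at L1: 955
L3: h(973,942)=(973*31+942)%997=198 [pair 0] -> [198]
  Sibling for proof at L2: 942
Root: 198
Proof path (sibling hashes from leaf to root): [79, 955, 942]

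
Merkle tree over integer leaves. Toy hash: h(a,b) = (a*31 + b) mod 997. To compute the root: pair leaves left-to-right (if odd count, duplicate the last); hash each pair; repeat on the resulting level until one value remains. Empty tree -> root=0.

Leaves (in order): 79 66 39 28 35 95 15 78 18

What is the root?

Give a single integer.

Answer: 23

Derivation:
L0: [79, 66, 39, 28, 35, 95, 15, 78, 18]
L1: h(79,66)=(79*31+66)%997=521 h(39,28)=(39*31+28)%997=240 h(35,95)=(35*31+95)%997=183 h(15,78)=(15*31+78)%997=543 h(18,18)=(18*31+18)%997=576 -> [521, 240, 183, 543, 576]
L2: h(521,240)=(521*31+240)%997=439 h(183,543)=(183*31+543)%997=234 h(576,576)=(576*31+576)%997=486 -> [439, 234, 486]
L3: h(439,234)=(439*31+234)%997=882 h(486,486)=(486*31+486)%997=597 -> [882, 597]
L4: h(882,597)=(882*31+597)%997=23 -> [23]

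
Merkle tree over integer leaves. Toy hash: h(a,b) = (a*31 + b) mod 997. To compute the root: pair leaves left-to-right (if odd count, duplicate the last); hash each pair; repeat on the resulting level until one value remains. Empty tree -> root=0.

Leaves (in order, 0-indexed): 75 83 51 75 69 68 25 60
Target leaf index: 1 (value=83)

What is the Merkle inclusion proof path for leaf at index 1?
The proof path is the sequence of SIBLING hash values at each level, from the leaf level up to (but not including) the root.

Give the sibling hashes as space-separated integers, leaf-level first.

Answer: 75 659 459

Derivation:
L0 (leaves): [75, 83, 51, 75, 69, 68, 25, 60], target index=1
L1: h(75,83)=(75*31+83)%997=414 [pair 0] h(51,75)=(51*31+75)%997=659 [pair 1] h(69,68)=(69*31+68)%997=213 [pair 2] h(25,60)=(25*31+60)%997=835 [pair 3] -> [414, 659, 213, 835]
  Sibling for proof at L0: 75
L2: h(414,659)=(414*31+659)%997=532 [pair 0] h(213,835)=(213*31+835)%997=459 [pair 1] -> [532, 459]
  Sibling for proof at L1: 659
L3: h(532,459)=(532*31+459)%997=2 [pair 0] -> [2]
  Sibling for proof at L2: 459
Root: 2
Proof path (sibling hashes from leaf to root): [75, 659, 459]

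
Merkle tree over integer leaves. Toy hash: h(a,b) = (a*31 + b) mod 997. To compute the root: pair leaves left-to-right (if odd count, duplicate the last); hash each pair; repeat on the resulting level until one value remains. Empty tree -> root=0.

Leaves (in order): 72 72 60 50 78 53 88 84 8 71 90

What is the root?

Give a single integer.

L0: [72, 72, 60, 50, 78, 53, 88, 84, 8, 71, 90]
L1: h(72,72)=(72*31+72)%997=310 h(60,50)=(60*31+50)%997=913 h(78,53)=(78*31+53)%997=477 h(88,84)=(88*31+84)%997=818 h(8,71)=(8*31+71)%997=319 h(90,90)=(90*31+90)%997=886 -> [310, 913, 477, 818, 319, 886]
L2: h(310,913)=(310*31+913)%997=553 h(477,818)=(477*31+818)%997=650 h(319,886)=(319*31+886)%997=805 -> [553, 650, 805]
L3: h(553,650)=(553*31+650)%997=844 h(805,805)=(805*31+805)%997=835 -> [844, 835]
L4: h(844,835)=(844*31+835)%997=80 -> [80]

Answer: 80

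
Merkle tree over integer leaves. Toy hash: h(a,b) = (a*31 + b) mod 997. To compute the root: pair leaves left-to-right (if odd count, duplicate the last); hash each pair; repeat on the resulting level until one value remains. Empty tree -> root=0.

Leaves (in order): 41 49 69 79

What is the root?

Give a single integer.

Answer: 267

Derivation:
L0: [41, 49, 69, 79]
L1: h(41,49)=(41*31+49)%997=323 h(69,79)=(69*31+79)%997=224 -> [323, 224]
L2: h(323,224)=(323*31+224)%997=267 -> [267]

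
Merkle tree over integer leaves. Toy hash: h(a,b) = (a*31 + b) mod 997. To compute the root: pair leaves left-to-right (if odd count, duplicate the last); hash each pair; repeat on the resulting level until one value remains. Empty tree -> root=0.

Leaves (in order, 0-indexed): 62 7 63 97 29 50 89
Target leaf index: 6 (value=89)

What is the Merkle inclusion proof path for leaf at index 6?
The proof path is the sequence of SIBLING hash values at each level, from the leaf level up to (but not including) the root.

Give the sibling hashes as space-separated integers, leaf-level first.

L0 (leaves): [62, 7, 63, 97, 29, 50, 89], target index=6
L1: h(62,7)=(62*31+7)%997=932 [pair 0] h(63,97)=(63*31+97)%997=56 [pair 1] h(29,50)=(29*31+50)%997=949 [pair 2] h(89,89)=(89*31+89)%997=854 [pair 3] -> [932, 56, 949, 854]
  Sibling for proof at L0: 89
L2: h(932,56)=(932*31+56)%997=35 [pair 0] h(949,854)=(949*31+854)%997=363 [pair 1] -> [35, 363]
  Sibling for proof at L1: 949
L3: h(35,363)=(35*31+363)%997=451 [pair 0] -> [451]
  Sibling for proof at L2: 35
Root: 451
Proof path (sibling hashes from leaf to root): [89, 949, 35]

Answer: 89 949 35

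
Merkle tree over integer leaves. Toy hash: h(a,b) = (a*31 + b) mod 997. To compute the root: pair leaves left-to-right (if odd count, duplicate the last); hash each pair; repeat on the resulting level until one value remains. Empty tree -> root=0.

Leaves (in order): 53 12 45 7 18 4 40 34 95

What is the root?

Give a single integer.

L0: [53, 12, 45, 7, 18, 4, 40, 34, 95]
L1: h(53,12)=(53*31+12)%997=658 h(45,7)=(45*31+7)%997=405 h(18,4)=(18*31+4)%997=562 h(40,34)=(40*31+34)%997=277 h(95,95)=(95*31+95)%997=49 -> [658, 405, 562, 277, 49]
L2: h(658,405)=(658*31+405)%997=863 h(562,277)=(562*31+277)%997=750 h(49,49)=(49*31+49)%997=571 -> [863, 750, 571]
L3: h(863,750)=(863*31+750)%997=584 h(571,571)=(571*31+571)%997=326 -> [584, 326]
L4: h(584,326)=(584*31+326)%997=484 -> [484]

Answer: 484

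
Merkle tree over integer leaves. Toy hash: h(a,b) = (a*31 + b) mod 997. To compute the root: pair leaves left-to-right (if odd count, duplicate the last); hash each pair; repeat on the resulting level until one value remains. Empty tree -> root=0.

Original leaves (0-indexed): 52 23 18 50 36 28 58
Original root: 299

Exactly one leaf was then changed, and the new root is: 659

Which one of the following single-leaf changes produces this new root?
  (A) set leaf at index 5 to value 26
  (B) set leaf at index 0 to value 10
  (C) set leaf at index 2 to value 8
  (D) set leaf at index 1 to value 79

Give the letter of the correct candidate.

Original leaves: [52, 23, 18, 50, 36, 28, 58]
Target new root: 659
Try each candidate change and compute the resulting root:
Candidate A: set leaf[5] = 26 -> leaves = [52, 23, 18, 50, 36, 26, 58]
  L0: [52, 23, 18, 50, 36, 26, 58]
  L1: h(52,23)=(52*31+23)%997=638 h(18,50)=(18*31+50)%997=608 h(36,26)=(36*31+26)%997=145 h(58,58)=(58*31+58)%997=859 -> [638, 608, 145, 859]
  L2: h(638,608)=(638*31+608)%997=446 h(145,859)=(145*31+859)%997=369 -> [446, 369]
  L3: h(446,369)=(446*31+369)%997=237 -> [237]
  root = 237 != target 659
Candidate B: set leaf[0] = 10 -> leaves = [10, 23, 18, 50, 36, 28, 58]
  L0: [10, 23, 18, 50, 36, 28, 58]
  L1: h(10,23)=(10*31+23)%997=333 h(18,50)=(18*31+50)%997=608 h(36,28)=(36*31+28)%997=147 h(58,58)=(58*31+58)%997=859 -> [333, 608, 147, 859]
  L2: h(333,608)=(333*31+608)%997=961 h(147,859)=(147*31+859)%997=431 -> [961, 431]
  L3: h(961,431)=(961*31+431)%997=312 -> [312]
  root = 312 != target 659
Candidate C: set leaf[2] = 8 -> leaves = [52, 23, 8, 50, 36, 28, 58]
  L0: [52, 23, 8, 50, 36, 28, 58]
  L1: h(52,23)=(52*31+23)%997=638 h(8,50)=(8*31+50)%997=298 h(36,28)=(36*31+28)%997=147 h(58,58)=(58*31+58)%997=859 -> [638, 298, 147, 859]
  L2: h(638,298)=(638*31+298)%997=136 h(147,859)=(147*31+859)%997=431 -> [136, 431]
  L3: h(136,431)=(136*31+431)%997=659 -> [659]
  root = 659 == target 659  ** MATCH **
Candidate D: set leaf[1] = 79 -> leaves = [52, 79, 18, 50, 36, 28, 58]
  L0: [52, 79, 18, 50, 36, 28, 58]
  L1: h(52,79)=(52*31+79)%997=694 h(18,50)=(18*31+50)%997=608 h(36,28)=(36*31+28)%997=147 h(58,58)=(58*31+58)%997=859 -> [694, 608, 147, 859]
  L2: h(694,608)=(694*31+608)%997=188 h(147,859)=(147*31+859)%997=431 -> [188, 431]
  L3: h(188,431)=(188*31+431)%997=277 -> [277]
  root = 277 != target 659
Candidate C produces the target root.

Answer: C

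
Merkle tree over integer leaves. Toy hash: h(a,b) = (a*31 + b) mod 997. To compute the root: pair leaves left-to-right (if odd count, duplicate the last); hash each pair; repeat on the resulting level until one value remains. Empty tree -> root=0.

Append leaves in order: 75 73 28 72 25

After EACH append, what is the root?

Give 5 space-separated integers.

Answer: 75 404 459 503 316

Derivation:
After append 75 (leaves=[75]):
  L0: [75]
  root=75
After append 73 (leaves=[75, 73]):
  L0: [75, 73]
  L1: h(75,73)=(75*31+73)%997=404 -> [404]
  root=404
After append 28 (leaves=[75, 73, 28]):
  L0: [75, 73, 28]
  L1: h(75,73)=(75*31+73)%997=404 h(28,28)=(28*31+28)%997=896 -> [404, 896]
  L2: h(404,896)=(404*31+896)%997=459 -> [459]
  root=459
After append 72 (leaves=[75, 73, 28, 72]):
  L0: [75, 73, 28, 72]
  L1: h(75,73)=(75*31+73)%997=404 h(28,72)=(28*31+72)%997=940 -> [404, 940]
  L2: h(404,940)=(404*31+940)%997=503 -> [503]
  root=503
After append 25 (leaves=[75, 73, 28, 72, 25]):
  L0: [75, 73, 28, 72, 25]
  L1: h(75,73)=(75*31+73)%997=404 h(28,72)=(28*31+72)%997=940 h(25,25)=(25*31+25)%997=800 -> [404, 940, 800]
  L2: h(404,940)=(404*31+940)%997=503 h(800,800)=(800*31+800)%997=675 -> [503, 675]
  L3: h(503,675)=(503*31+675)%997=316 -> [316]
  root=316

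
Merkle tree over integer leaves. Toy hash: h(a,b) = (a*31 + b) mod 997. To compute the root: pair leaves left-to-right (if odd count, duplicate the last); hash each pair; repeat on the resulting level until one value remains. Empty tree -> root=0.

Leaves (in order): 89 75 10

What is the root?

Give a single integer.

L0: [89, 75, 10]
L1: h(89,75)=(89*31+75)%997=840 h(10,10)=(10*31+10)%997=320 -> [840, 320]
L2: h(840,320)=(840*31+320)%997=438 -> [438]

Answer: 438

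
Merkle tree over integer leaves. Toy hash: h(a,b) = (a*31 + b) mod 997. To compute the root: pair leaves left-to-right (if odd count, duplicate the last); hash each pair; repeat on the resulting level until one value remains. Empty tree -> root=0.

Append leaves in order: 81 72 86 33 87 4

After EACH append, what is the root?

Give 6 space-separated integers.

After append 81 (leaves=[81]):
  L0: [81]
  root=81
After append 72 (leaves=[81, 72]):
  L0: [81, 72]
  L1: h(81,72)=(81*31+72)%997=589 -> [589]
  root=589
After append 86 (leaves=[81, 72, 86]):
  L0: [81, 72, 86]
  L1: h(81,72)=(81*31+72)%997=589 h(86,86)=(86*31+86)%997=758 -> [589, 758]
  L2: h(589,758)=(589*31+758)%997=74 -> [74]
  root=74
After append 33 (leaves=[81, 72, 86, 33]):
  L0: [81, 72, 86, 33]
  L1: h(81,72)=(81*31+72)%997=589 h(86,33)=(86*31+33)%997=705 -> [589, 705]
  L2: h(589,705)=(589*31+705)%997=21 -> [21]
  root=21
After append 87 (leaves=[81, 72, 86, 33, 87]):
  L0: [81, 72, 86, 33, 87]
  L1: h(81,72)=(81*31+72)%997=589 h(86,33)=(86*31+33)%997=705 h(87,87)=(87*31+87)%997=790 -> [589, 705, 790]
  L2: h(589,705)=(589*31+705)%997=21 h(790,790)=(790*31+790)%997=355 -> [21, 355]
  L3: h(21,355)=(21*31+355)%997=9 -> [9]
  root=9
After append 4 (leaves=[81, 72, 86, 33, 87, 4]):
  L0: [81, 72, 86, 33, 87, 4]
  L1: h(81,72)=(81*31+72)%997=589 h(86,33)=(86*31+33)%997=705 h(87,4)=(87*31+4)%997=707 -> [589, 705, 707]
  L2: h(589,705)=(589*31+705)%997=21 h(707,707)=(707*31+707)%997=690 -> [21, 690]
  L3: h(21,690)=(21*31+690)%997=344 -> [344]
  root=344

Answer: 81 589 74 21 9 344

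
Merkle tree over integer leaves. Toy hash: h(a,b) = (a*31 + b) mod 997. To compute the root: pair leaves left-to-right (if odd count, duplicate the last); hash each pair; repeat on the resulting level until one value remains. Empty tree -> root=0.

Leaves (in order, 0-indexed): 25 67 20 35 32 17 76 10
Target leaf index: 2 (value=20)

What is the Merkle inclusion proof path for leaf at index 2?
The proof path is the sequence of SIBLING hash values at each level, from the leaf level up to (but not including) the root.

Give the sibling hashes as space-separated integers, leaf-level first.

L0 (leaves): [25, 67, 20, 35, 32, 17, 76, 10], target index=2
L1: h(25,67)=(25*31+67)%997=842 [pair 0] h(20,35)=(20*31+35)%997=655 [pair 1] h(32,17)=(32*31+17)%997=12 [pair 2] h(76,10)=(76*31+10)%997=372 [pair 3] -> [842, 655, 12, 372]
  Sibling for proof at L0: 35
L2: h(842,655)=(842*31+655)%997=835 [pair 0] h(12,372)=(12*31+372)%997=744 [pair 1] -> [835, 744]
  Sibling for proof at L1: 842
L3: h(835,744)=(835*31+744)%997=707 [pair 0] -> [707]
  Sibling for proof at L2: 744
Root: 707
Proof path (sibling hashes from leaf to root): [35, 842, 744]

Answer: 35 842 744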